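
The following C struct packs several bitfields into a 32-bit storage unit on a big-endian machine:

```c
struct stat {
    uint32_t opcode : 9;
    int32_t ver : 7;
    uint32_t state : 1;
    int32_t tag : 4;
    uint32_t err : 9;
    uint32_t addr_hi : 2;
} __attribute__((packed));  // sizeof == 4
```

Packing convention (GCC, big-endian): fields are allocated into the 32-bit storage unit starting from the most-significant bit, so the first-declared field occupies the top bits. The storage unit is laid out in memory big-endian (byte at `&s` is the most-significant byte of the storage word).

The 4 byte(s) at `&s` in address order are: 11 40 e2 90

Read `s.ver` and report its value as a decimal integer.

-64

[0]=0x11 [1]=0x40 [2]=0xe2 [3]=0x90 (big-endian) → word 0x1140e290
opcode:9 @ bit 23 → (0x1140e290>>23)&0x1ff = 0x22
ver:7 @ bit 16 → (0x1140e290>>16)&0x7f = 0x40  ←
state:1 @ bit 15 → (0x1140e290>>15)&0x1 = 0x1
tag:4 @ bit 11 → (0x1140e290>>11)&0xf = 0xc
err:9 @ bit 2 → (0x1140e290>>2)&0x1ff = 0xa4
addr_hi:2 @ bit 0 → (0x1140e290>>0)&0x3 = 0x0
ver signed 7b, MSB=1: 64 - 128 = -64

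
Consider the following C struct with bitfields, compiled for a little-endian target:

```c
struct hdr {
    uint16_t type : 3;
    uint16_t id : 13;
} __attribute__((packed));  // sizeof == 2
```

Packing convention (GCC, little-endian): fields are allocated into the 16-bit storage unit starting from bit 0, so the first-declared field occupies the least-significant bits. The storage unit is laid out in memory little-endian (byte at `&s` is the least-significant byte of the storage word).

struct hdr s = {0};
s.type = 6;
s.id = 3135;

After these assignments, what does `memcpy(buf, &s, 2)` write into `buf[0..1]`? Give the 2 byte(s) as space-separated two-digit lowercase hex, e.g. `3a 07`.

type:3 = 6 → 0x6 << 0 → word 0x0006
id:13 = 3135 → 0xc3f << 3 → word 0x61fe
word = 0x61fe → little-endian bytes:
  [0]=0xfe  [1]=0x61

fe 61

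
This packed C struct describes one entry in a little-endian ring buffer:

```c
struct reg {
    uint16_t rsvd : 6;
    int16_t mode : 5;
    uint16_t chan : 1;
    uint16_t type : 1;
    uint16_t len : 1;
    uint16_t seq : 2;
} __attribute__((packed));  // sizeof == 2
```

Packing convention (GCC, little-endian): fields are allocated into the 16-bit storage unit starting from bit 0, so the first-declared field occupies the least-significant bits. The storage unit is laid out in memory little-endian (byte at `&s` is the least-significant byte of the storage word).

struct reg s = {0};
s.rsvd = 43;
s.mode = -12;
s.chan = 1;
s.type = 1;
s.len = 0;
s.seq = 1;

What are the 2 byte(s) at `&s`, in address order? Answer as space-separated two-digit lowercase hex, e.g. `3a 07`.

2b 5d

rsvd:6 = 43 → 0x2b << 0 → word 0x002b
mode:5 = -12 → 0x14 << 6 → word 0x052b
chan:1 = 1 → 0x1 << 11 → word 0x0d2b
type:1 = 1 → 0x1 << 12 → word 0x1d2b
len:1 = 0 → 0x0 << 13 → word 0x1d2b
seq:2 = 1 → 0x1 << 14 → word 0x5d2b
word = 0x5d2b → little-endian bytes:
  [0]=0x2b  [1]=0x5d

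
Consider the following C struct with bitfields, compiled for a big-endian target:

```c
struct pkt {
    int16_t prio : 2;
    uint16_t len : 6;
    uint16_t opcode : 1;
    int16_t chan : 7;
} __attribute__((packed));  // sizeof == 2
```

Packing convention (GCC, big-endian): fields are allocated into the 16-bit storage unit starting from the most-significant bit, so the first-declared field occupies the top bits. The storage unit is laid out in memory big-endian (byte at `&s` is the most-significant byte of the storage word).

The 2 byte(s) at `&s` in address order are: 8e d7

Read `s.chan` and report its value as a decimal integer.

-41

[0]=0x8e [1]=0xd7 (big-endian) → word 0x8ed7
prio:2 @ bit 14 → (0x8ed7>>14)&0x3 = 0x2
len:6 @ bit 8 → (0x8ed7>>8)&0x3f = 0xe
opcode:1 @ bit 7 → (0x8ed7>>7)&0x1 = 0x1
chan:7 @ bit 0 → (0x8ed7>>0)&0x7f = 0x57  ←
chan signed 7b, MSB=1: 87 - 128 = -41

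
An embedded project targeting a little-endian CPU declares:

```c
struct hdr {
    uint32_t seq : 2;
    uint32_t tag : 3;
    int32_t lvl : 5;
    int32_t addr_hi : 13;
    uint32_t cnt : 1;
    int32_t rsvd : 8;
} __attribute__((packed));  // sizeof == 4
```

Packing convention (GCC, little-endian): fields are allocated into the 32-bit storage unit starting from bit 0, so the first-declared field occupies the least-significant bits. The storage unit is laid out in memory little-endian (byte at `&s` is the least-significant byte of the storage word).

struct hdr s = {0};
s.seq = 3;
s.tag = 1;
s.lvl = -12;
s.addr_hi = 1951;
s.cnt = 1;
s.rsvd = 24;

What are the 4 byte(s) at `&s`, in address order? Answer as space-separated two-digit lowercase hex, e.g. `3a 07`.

87 7e 9e 18

[0+:2] seq=3 & 0x3 = 0x3; word=0x00000003
[2+:3] tag=1 & 0x7 = 0x1; word=0x00000007
[5+:5] lvl=-12 & 0x1f = 0x14; word=0x00000287
[10+:13] addr_hi=1951 & 0x1fff = 0x79f; word=0x001e7e87
[23+:1] cnt=1 & 0x1 = 0x1; word=0x009e7e87
[24+:8] rsvd=24 & 0xff = 0x18; word=0x189e7e87
word = 0x189e7e87 → little-endian bytes:
  [0]=0x87  [1]=0x7e  [2]=0x9e  [3]=0x18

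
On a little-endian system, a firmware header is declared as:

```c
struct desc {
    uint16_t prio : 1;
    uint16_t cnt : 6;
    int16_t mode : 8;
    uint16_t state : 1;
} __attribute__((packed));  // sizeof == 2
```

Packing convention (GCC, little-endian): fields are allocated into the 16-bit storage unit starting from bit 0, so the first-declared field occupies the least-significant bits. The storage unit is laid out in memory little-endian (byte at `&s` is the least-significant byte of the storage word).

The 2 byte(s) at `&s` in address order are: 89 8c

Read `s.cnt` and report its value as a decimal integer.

[0]=0x89 [1]=0x8c (little-endian) → word 0x8c89
prio [0+:1] = (word>>0) & 0x1 = 1
cnt [1+:6] = (word>>1) & 0x3f = 4  ←
mode [7+:8] = (word>>7) & 0xff = 25
state [15+:1] = (word>>15) & 0x1 = 1

4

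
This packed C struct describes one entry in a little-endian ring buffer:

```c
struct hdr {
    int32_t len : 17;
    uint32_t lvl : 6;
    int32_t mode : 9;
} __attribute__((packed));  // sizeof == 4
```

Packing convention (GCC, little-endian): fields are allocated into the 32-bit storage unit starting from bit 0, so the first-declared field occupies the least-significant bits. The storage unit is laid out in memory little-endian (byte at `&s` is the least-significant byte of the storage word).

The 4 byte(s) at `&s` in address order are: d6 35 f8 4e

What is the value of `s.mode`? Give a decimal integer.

[0]=0xd6 [1]=0x35 [2]=0xf8 [3]=0x4e (little-endian) → word 0x4ef835d6
len [0+:17] = (word>>0) & 0x1ffff = 13782
lvl [17+:6] = (word>>17) & 0x3f = 60
mode [23+:9] = (word>>23) & 0x1ff = 157  ←
mode signed 9b, MSB=0: value = 157

157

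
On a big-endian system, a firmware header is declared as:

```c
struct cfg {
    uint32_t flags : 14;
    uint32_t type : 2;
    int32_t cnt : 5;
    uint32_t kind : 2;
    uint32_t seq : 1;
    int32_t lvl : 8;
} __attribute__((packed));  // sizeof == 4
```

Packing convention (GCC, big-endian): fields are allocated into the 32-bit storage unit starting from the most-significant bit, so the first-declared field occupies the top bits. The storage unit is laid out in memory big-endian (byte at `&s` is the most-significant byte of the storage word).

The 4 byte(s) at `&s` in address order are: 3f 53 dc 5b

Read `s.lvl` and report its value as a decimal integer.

[0]=0x3f [1]=0x53 [2]=0xdc [3]=0x5b (big-endian) → word 0x3f53dc5b
flags [18+:14] = (word>>18) & 0x3fff = 4052
type [16+:2] = (word>>16) & 0x3 = 3
cnt [11+:5] = (word>>11) & 0x1f = 27
kind [9+:2] = (word>>9) & 0x3 = 2
seq [8+:1] = (word>>8) & 0x1 = 0
lvl [0+:8] = (word>>0) & 0xff = 91  ←
lvl signed 8b, MSB=0: value = 91

91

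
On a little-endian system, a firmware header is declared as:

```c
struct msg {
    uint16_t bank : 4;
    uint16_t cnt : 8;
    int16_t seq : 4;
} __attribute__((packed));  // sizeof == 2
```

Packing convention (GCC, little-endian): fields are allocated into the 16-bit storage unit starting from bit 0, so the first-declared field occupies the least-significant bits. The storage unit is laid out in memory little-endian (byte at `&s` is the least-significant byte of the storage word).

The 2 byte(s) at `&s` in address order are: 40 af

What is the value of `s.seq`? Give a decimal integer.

-6

[0]=0x40 [1]=0xaf (little-endian) → word 0xaf40
bank:4 @ bit 0 → (0xaf40>>0)&0xf = 0x0
cnt:8 @ bit 4 → (0xaf40>>4)&0xff = 0xf4
seq:4 @ bit 12 → (0xaf40>>12)&0xf = 0xa  ←
seq signed 4b, MSB=1: 10 - 16 = -6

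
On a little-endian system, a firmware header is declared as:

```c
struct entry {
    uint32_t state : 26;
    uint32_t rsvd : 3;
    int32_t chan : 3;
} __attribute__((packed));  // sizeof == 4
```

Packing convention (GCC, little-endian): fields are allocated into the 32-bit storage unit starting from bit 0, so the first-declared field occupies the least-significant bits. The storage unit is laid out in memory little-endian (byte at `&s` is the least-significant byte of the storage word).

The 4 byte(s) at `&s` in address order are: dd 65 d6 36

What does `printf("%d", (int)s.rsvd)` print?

5

[0]=0xdd [1]=0x65 [2]=0xd6 [3]=0x36 (little-endian) → word 0x36d665dd
state [0+:26] = (word>>0) & 0x3ffffff = 47605213
rsvd [26+:3] = (word>>26) & 0x7 = 5  ←
chan [29+:3] = (word>>29) & 0x7 = 1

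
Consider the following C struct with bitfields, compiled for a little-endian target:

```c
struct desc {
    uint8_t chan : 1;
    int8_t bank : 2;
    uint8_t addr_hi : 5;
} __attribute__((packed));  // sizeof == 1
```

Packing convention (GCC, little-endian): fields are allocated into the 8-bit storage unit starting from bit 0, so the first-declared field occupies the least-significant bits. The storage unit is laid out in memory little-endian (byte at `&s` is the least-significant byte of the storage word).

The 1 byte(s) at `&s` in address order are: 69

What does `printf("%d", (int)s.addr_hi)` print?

13

[0]=0x69 (little-endian) → word 0x69
chan:1 @ bit 0 → (0x69>>0)&0x1 = 0x1
bank:2 @ bit 1 → (0x69>>1)&0x3 = 0x0
addr_hi:5 @ bit 3 → (0x69>>3)&0x1f = 0xd  ←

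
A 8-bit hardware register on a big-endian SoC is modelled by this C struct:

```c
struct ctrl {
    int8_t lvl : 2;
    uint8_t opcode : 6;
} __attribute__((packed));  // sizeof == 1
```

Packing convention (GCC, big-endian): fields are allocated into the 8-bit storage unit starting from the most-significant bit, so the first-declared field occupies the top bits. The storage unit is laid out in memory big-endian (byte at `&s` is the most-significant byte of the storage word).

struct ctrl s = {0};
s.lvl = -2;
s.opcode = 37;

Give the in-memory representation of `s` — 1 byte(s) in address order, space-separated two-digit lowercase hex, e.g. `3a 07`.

lvl (2b) val=-2 bits=0x2 at bit 6: 0x80
opcode (6b) val=37 bits=0x25 at bit 0: 0xa5
word = 0xa5 → big-endian bytes:
  [0]=0xa5

a5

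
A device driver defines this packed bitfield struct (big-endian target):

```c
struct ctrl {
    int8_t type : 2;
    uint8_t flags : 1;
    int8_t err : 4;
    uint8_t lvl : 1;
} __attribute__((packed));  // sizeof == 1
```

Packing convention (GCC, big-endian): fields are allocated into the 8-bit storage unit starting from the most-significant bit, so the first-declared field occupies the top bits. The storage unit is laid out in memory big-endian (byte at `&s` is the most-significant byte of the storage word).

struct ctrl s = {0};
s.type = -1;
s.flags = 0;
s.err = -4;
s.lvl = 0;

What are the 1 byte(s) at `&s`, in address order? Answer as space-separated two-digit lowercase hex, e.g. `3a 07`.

type:2 = -1 → 0x3 << 6 → word 0xc0
flags:1 = 0 → 0x0 << 5 → word 0xc0
err:4 = -4 → 0xc << 1 → word 0xd8
lvl:1 = 0 → 0x0 << 0 → word 0xd8
word = 0xd8 → big-endian bytes:
  [0]=0xd8

d8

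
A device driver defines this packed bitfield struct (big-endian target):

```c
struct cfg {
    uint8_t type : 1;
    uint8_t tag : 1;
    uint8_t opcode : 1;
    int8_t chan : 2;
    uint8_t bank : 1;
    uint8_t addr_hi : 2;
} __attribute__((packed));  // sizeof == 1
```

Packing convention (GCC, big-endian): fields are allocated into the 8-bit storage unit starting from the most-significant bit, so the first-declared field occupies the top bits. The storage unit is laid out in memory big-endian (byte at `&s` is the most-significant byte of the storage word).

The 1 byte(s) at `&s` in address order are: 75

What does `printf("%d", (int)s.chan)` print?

[0]=0x75 (big-endian) → word 0x75
type [7+:1] = (word>>7) & 0x1 = 0
tag [6+:1] = (word>>6) & 0x1 = 1
opcode [5+:1] = (word>>5) & 0x1 = 1
chan [3+:2] = (word>>3) & 0x3 = 2  ←
bank [2+:1] = (word>>2) & 0x1 = 1
addr_hi [0+:2] = (word>>0) & 0x3 = 1
chan signed 2b, MSB=1: 2 - 4 = -2

-2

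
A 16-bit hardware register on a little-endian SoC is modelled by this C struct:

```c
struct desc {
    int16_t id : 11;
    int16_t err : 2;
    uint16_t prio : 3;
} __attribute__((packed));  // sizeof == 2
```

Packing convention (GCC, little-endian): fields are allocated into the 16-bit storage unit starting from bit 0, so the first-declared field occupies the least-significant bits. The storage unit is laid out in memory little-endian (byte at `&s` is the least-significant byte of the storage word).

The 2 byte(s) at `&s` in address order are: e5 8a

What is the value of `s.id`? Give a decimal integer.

741

[0]=0xe5 [1]=0x8a (little-endian) → word 0x8ae5
id [0+:11] = (word>>0) & 0x7ff = 741  ←
err [11+:2] = (word>>11) & 0x3 = 1
prio [13+:3] = (word>>13) & 0x7 = 4
id signed 11b, MSB=0: value = 741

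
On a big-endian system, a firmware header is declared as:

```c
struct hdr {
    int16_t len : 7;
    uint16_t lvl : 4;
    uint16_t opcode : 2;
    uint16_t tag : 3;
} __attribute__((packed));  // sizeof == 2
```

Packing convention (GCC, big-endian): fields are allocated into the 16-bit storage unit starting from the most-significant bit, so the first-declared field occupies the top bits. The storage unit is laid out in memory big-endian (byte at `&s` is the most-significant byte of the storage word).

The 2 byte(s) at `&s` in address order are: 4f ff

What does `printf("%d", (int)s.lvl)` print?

[0]=0x4f [1]=0xff (big-endian) → word 0x4fff
len [9+:7] = (word>>9) & 0x7f = 39
lvl [5+:4] = (word>>5) & 0xf = 15  ←
opcode [3+:2] = (word>>3) & 0x3 = 3
tag [0+:3] = (word>>0) & 0x7 = 7

15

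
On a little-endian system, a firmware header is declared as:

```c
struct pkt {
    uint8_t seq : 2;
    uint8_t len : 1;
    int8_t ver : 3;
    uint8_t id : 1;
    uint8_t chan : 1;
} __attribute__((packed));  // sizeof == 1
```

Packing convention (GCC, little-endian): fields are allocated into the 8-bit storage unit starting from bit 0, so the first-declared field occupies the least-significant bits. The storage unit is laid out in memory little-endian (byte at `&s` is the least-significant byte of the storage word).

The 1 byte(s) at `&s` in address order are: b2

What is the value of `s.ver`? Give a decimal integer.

[0]=0xb2 (little-endian) → word 0xb2
seq:2 @ bit 0 → (0xb2>>0)&0x3 = 0x2
len:1 @ bit 2 → (0xb2>>2)&0x1 = 0x0
ver:3 @ bit 3 → (0xb2>>3)&0x7 = 0x6  ←
id:1 @ bit 6 → (0xb2>>6)&0x1 = 0x0
chan:1 @ bit 7 → (0xb2>>7)&0x1 = 0x1
ver signed 3b, MSB=1: 6 - 8 = -2

-2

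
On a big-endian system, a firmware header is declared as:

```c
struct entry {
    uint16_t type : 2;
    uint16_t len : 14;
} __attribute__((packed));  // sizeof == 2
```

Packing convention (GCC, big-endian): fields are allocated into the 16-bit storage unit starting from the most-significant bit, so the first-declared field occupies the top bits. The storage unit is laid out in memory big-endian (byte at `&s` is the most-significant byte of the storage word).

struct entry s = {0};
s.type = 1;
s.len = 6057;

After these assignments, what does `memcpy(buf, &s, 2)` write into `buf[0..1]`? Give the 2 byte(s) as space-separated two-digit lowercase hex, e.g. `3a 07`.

type (2b) val=1 bits=0x1 at bit 14: 0x4000
len (14b) val=6057 bits=0x17a9 at bit 0: 0x57a9
word = 0x57a9 → big-endian bytes:
  [0]=0x57  [1]=0xa9

57 a9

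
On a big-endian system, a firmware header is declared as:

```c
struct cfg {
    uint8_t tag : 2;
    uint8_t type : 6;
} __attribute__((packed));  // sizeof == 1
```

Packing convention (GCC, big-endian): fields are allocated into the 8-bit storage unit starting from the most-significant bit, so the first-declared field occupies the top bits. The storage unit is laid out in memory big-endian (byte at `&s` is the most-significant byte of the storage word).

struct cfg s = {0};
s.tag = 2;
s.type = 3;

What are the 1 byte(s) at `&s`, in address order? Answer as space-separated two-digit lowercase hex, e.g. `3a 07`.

tag (2b) val=2 bits=0x2 at bit 6: 0x80
type (6b) val=3 bits=0x3 at bit 0: 0x83
word = 0x83 → big-endian bytes:
  [0]=0x83

83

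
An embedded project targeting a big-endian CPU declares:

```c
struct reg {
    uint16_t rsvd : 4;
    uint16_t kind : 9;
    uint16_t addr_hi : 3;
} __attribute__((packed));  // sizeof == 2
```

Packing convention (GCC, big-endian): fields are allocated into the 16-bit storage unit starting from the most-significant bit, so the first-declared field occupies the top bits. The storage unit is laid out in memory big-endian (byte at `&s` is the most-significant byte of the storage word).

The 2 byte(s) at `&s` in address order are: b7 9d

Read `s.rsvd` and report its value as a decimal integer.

[0]=0xb7 [1]=0x9d (big-endian) → word 0xb79d
rsvd [12+:4] = (word>>12) & 0xf = 11  ←
kind [3+:9] = (word>>3) & 0x1ff = 243
addr_hi [0+:3] = (word>>0) & 0x7 = 5

11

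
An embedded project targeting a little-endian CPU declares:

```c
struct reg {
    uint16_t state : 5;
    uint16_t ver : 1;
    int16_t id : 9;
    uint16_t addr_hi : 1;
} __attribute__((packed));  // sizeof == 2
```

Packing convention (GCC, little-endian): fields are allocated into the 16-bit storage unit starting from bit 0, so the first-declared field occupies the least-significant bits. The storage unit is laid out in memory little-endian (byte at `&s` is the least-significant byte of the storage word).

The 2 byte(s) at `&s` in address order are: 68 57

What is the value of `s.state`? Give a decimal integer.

[0]=0x68 [1]=0x57 (little-endian) → word 0x5768
state:5 @ bit 0 → (0x5768>>0)&0x1f = 0x8  ←
ver:1 @ bit 5 → (0x5768>>5)&0x1 = 0x1
id:9 @ bit 6 → (0x5768>>6)&0x1ff = 0x15d
addr_hi:1 @ bit 15 → (0x5768>>15)&0x1 = 0x0

8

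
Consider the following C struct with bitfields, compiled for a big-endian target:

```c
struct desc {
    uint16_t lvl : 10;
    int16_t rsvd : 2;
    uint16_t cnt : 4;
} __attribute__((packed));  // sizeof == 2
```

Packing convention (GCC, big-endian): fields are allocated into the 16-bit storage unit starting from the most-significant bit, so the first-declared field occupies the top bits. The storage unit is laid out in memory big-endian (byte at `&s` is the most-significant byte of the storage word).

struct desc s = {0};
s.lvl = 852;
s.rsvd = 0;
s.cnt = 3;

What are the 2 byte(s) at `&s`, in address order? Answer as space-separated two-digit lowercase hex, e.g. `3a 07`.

lvl (10b) val=852 bits=0x354 at bit 6: 0xd500
rsvd (2b) val=0 bits=0x0 at bit 4: 0xd500
cnt (4b) val=3 bits=0x3 at bit 0: 0xd503
word = 0xd503 → big-endian bytes:
  [0]=0xd5  [1]=0x03

d5 03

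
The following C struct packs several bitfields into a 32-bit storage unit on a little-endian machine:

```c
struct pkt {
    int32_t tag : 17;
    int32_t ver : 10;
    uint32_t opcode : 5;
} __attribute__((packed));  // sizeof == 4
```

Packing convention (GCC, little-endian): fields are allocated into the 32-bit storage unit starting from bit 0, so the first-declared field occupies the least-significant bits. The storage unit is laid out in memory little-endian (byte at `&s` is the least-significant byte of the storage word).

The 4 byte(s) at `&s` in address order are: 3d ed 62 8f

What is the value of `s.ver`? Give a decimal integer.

-79

[0]=0x3d [1]=0xed [2]=0x62 [3]=0x8f (little-endian) → word 0x8f62ed3d
tag [0+:17] = (word>>0) & 0x1ffff = 60733
ver [17+:10] = (word>>17) & 0x3ff = 945  ←
opcode [27+:5] = (word>>27) & 0x1f = 17
ver signed 10b, MSB=1: 945 - 1024 = -79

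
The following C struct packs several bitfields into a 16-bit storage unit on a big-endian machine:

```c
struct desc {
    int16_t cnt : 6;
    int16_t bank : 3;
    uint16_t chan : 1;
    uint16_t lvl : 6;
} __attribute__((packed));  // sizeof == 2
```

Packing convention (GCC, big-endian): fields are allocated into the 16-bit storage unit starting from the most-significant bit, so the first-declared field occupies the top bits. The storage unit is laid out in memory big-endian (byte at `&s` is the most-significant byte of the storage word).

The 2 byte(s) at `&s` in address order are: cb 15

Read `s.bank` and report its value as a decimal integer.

-2

[0]=0xcb [1]=0x15 (big-endian) → word 0xcb15
cnt:6 @ bit 10 → (0xcb15>>10)&0x3f = 0x32
bank:3 @ bit 7 → (0xcb15>>7)&0x7 = 0x6  ←
chan:1 @ bit 6 → (0xcb15>>6)&0x1 = 0x0
lvl:6 @ bit 0 → (0xcb15>>0)&0x3f = 0x15
bank signed 3b, MSB=1: 6 - 8 = -2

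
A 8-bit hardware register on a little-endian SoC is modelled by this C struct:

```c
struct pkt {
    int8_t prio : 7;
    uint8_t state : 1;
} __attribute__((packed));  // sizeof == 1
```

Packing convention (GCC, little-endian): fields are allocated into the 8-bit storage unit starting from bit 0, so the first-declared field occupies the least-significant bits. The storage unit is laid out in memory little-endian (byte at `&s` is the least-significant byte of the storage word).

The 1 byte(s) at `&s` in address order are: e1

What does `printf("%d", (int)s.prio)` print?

-31

[0]=0xe1 (little-endian) → word 0xe1
prio:7 @ bit 0 → (0xe1>>0)&0x7f = 0x61  ←
state:1 @ bit 7 → (0xe1>>7)&0x1 = 0x1
prio signed 7b, MSB=1: 97 - 128 = -31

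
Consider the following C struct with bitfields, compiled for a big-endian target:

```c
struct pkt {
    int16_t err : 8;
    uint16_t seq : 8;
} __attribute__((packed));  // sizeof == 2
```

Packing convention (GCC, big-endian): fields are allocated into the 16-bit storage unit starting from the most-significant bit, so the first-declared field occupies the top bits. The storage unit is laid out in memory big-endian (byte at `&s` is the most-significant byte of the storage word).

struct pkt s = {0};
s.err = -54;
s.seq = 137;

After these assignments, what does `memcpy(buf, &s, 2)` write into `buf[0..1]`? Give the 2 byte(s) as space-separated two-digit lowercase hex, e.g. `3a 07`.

ca 89

[8+:8] err=-54 & 0xff = 0xca; word=0xca00
[0+:8] seq=137 & 0xff = 0x89; word=0xca89
word = 0xca89 → big-endian bytes:
  [0]=0xca  [1]=0x89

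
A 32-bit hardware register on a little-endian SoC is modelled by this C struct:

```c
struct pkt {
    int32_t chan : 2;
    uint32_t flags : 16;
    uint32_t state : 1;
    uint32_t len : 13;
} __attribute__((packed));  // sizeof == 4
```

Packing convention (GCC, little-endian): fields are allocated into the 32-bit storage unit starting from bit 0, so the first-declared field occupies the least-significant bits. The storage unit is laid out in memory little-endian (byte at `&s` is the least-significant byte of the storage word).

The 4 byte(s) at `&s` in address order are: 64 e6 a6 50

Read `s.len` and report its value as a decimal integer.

[0]=0x64 [1]=0xe6 [2]=0xa6 [3]=0x50 (little-endian) → word 0x50a6e664
chan:2 @ bit 0 → (0x50a6e664>>0)&0x3 = 0x0
flags:16 @ bit 2 → (0x50a6e664>>2)&0xffff = 0xb999
state:1 @ bit 18 → (0x50a6e664>>18)&0x1 = 0x1
len:13 @ bit 19 → (0x50a6e664>>19)&0x1fff = 0xa14  ←

2580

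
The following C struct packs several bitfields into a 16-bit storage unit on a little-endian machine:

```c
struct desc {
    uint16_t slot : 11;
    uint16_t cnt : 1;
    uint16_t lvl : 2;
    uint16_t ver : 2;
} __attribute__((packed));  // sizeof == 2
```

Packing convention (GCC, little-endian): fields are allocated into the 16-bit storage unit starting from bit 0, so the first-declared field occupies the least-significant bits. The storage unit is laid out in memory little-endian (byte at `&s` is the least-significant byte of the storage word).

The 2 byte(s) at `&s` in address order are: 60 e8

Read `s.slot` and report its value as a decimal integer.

96

[0]=0x60 [1]=0xe8 (little-endian) → word 0xe860
slot:11 @ bit 0 → (0xe860>>0)&0x7ff = 0x60  ←
cnt:1 @ bit 11 → (0xe860>>11)&0x1 = 0x1
lvl:2 @ bit 12 → (0xe860>>12)&0x3 = 0x2
ver:2 @ bit 14 → (0xe860>>14)&0x3 = 0x3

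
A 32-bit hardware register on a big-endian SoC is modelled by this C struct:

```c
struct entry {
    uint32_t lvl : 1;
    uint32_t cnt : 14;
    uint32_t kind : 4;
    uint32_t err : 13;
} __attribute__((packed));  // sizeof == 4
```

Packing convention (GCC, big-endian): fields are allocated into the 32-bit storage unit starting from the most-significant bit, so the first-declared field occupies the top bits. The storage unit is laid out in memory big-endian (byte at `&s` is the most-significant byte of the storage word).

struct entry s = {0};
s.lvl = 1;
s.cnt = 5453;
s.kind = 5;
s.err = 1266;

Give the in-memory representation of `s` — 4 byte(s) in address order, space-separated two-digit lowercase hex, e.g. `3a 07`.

lvl:1 = 1 → 0x1 << 31 → word 0x80000000
cnt:14 = 5453 → 0x154d << 17 → word 0xaa9a0000
kind:4 = 5 → 0x5 << 13 → word 0xaa9aa000
err:13 = 1266 → 0x4f2 << 0 → word 0xaa9aa4f2
word = 0xaa9aa4f2 → big-endian bytes:
  [0]=0xaa  [1]=0x9a  [2]=0xa4  [3]=0xf2

aa 9a a4 f2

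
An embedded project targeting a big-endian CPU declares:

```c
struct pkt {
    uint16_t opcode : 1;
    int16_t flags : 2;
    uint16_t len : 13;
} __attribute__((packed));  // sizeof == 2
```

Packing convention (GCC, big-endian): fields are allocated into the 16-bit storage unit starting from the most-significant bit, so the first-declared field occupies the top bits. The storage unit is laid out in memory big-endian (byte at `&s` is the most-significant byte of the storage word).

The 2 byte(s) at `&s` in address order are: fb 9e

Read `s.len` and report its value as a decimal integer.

[0]=0xfb [1]=0x9e (big-endian) → word 0xfb9e
opcode [15+:1] = (word>>15) & 0x1 = 1
flags [13+:2] = (word>>13) & 0x3 = 3
len [0+:13] = (word>>0) & 0x1fff = 7070  ←

7070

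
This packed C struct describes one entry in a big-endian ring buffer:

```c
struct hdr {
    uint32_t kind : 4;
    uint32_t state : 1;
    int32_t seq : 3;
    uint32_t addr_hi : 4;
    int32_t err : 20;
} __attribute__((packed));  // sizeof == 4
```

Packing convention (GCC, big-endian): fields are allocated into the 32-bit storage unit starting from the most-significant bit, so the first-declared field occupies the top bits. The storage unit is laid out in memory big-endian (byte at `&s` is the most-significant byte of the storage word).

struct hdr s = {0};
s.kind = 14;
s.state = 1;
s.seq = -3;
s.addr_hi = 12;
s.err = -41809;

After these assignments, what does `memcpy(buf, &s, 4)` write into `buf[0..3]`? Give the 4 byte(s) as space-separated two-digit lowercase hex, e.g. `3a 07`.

ed cf 5c af

kind:4 = 14 → 0xe << 28 → word 0xe0000000
state:1 = 1 → 0x1 << 27 → word 0xe8000000
seq:3 = -3 → 0x5 << 24 → word 0xed000000
addr_hi:4 = 12 → 0xc << 20 → word 0xedc00000
err:20 = -41809 → 0xf5caf << 0 → word 0xedcf5caf
word = 0xedcf5caf → big-endian bytes:
  [0]=0xed  [1]=0xcf  [2]=0x5c  [3]=0xaf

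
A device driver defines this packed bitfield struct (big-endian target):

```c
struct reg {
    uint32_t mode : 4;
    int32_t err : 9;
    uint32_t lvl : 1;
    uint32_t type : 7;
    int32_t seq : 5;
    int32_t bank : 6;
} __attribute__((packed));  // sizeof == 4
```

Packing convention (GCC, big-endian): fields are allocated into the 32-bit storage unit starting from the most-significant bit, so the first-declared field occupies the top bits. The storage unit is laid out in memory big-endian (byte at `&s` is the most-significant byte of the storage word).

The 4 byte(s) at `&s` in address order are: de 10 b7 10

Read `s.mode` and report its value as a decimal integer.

[0]=0xde [1]=0x10 [2]=0xb7 [3]=0x10 (big-endian) → word 0xde10b710
mode [28+:4] = (word>>28) & 0xf = 13  ←
err [19+:9] = (word>>19) & 0x1ff = 450
lvl [18+:1] = (word>>18) & 0x1 = 0
type [11+:7] = (word>>11) & 0x7f = 22
seq [6+:5] = (word>>6) & 0x1f = 28
bank [0+:6] = (word>>0) & 0x3f = 16

13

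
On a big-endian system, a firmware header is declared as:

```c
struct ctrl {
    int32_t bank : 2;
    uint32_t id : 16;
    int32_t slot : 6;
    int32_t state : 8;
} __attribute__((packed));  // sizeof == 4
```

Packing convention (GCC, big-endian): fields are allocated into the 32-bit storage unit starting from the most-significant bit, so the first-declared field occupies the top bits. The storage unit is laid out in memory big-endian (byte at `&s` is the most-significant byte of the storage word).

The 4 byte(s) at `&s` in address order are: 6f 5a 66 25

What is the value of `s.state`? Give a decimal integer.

37

[0]=0x6f [1]=0x5a [2]=0x66 [3]=0x25 (big-endian) → word 0x6f5a6625
bank [30+:2] = (word>>30) & 0x3 = 1
id [14+:16] = (word>>14) & 0xffff = 48489
slot [8+:6] = (word>>8) & 0x3f = 38
state [0+:8] = (word>>0) & 0xff = 37  ←
state signed 8b, MSB=0: value = 37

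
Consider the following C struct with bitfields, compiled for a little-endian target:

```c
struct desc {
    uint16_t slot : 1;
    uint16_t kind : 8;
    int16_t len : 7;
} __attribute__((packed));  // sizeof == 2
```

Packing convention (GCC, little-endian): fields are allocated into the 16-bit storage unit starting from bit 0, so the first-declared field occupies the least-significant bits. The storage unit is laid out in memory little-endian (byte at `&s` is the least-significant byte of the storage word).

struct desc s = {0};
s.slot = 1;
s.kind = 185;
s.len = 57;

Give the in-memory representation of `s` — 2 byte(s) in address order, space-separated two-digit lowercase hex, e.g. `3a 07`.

slot:1 = 1 → 0x1 << 0 → word 0x0001
kind:8 = 185 → 0xb9 << 1 → word 0x0173
len:7 = 57 → 0x39 << 9 → word 0x7373
word = 0x7373 → little-endian bytes:
  [0]=0x73  [1]=0x73

73 73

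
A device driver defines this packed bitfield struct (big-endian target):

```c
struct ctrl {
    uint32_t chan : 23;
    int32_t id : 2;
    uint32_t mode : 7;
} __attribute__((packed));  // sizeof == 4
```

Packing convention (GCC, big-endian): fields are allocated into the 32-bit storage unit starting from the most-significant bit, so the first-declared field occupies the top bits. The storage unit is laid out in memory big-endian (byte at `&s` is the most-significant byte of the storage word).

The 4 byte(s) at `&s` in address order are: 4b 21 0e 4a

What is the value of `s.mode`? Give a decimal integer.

[0]=0x4b [1]=0x21 [2]=0x0e [3]=0x4a (big-endian) → word 0x4b210e4a
chan:23 @ bit 9 → (0x4b210e4a>>9)&0x7fffff = 0x259087
id:2 @ bit 7 → (0x4b210e4a>>7)&0x3 = 0x0
mode:7 @ bit 0 → (0x4b210e4a>>0)&0x7f = 0x4a  ←

74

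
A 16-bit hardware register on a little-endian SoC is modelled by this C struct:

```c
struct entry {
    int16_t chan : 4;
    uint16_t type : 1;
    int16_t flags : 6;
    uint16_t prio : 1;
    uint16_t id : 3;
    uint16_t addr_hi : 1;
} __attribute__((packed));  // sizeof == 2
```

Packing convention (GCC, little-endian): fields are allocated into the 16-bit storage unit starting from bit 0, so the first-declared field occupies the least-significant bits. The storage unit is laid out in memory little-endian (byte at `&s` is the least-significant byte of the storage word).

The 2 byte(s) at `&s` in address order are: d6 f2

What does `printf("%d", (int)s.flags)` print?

[0]=0xd6 [1]=0xf2 (little-endian) → word 0xf2d6
chan [0+:4] = (word>>0) & 0xf = 6
type [4+:1] = (word>>4) & 0x1 = 1
flags [5+:6] = (word>>5) & 0x3f = 22  ←
prio [11+:1] = (word>>11) & 0x1 = 0
id [12+:3] = (word>>12) & 0x7 = 7
addr_hi [15+:1] = (word>>15) & 0x1 = 1
flags signed 6b, MSB=0: value = 22

22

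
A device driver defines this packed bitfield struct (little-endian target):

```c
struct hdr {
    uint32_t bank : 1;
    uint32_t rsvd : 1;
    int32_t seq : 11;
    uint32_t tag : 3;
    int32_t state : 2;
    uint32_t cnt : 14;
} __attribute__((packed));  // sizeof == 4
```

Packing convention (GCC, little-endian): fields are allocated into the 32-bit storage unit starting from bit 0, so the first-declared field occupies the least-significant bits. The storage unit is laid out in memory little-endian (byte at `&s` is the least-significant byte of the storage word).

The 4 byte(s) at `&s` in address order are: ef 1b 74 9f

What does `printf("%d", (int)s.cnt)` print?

[0]=0xef [1]=0x1b [2]=0x74 [3]=0x9f (little-endian) → word 0x9f741bef
bank:1 @ bit 0 → (0x9f741bef>>0)&0x1 = 0x1
rsvd:1 @ bit 1 → (0x9f741bef>>1)&0x1 = 0x1
seq:11 @ bit 2 → (0x9f741bef>>2)&0x7ff = 0x6fb
tag:3 @ bit 13 → (0x9f741bef>>13)&0x7 = 0x0
state:2 @ bit 16 → (0x9f741bef>>16)&0x3 = 0x0
cnt:14 @ bit 18 → (0x9f741bef>>18)&0x3fff = 0x27dd  ←

10205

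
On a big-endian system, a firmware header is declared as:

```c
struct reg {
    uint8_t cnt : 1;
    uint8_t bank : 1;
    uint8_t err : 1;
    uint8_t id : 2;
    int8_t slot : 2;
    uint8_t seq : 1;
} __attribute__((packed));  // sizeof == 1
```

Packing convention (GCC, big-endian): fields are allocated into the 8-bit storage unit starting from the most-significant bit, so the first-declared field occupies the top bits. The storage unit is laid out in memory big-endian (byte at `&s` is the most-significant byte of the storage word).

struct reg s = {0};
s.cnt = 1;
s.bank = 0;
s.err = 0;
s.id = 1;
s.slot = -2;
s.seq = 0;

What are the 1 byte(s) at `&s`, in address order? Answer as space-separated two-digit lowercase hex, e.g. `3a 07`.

8c

cnt (1b) val=1 bits=0x1 at bit 7: 0x80
bank (1b) val=0 bits=0x0 at bit 6: 0x80
err (1b) val=0 bits=0x0 at bit 5: 0x80
id (2b) val=1 bits=0x1 at bit 3: 0x88
slot (2b) val=-2 bits=0x2 at bit 1: 0x8c
seq (1b) val=0 bits=0x0 at bit 0: 0x8c
word = 0x8c → big-endian bytes:
  [0]=0x8c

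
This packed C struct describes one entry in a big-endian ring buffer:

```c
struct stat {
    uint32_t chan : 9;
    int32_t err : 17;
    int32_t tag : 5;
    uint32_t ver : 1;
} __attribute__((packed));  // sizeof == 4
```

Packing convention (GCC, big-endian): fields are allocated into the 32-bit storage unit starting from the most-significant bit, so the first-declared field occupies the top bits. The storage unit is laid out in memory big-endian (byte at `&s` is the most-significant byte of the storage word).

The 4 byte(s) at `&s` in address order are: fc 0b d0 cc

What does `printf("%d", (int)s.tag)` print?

6

[0]=0xfc [1]=0x0b [2]=0xd0 [3]=0xcc (big-endian) → word 0xfc0bd0cc
chan [23+:9] = (word>>23) & 0x1ff = 504
err [6+:17] = (word>>6) & 0x1ffff = 12099
tag [1+:5] = (word>>1) & 0x1f = 6  ←
ver [0+:1] = (word>>0) & 0x1 = 0
tag signed 5b, MSB=0: value = 6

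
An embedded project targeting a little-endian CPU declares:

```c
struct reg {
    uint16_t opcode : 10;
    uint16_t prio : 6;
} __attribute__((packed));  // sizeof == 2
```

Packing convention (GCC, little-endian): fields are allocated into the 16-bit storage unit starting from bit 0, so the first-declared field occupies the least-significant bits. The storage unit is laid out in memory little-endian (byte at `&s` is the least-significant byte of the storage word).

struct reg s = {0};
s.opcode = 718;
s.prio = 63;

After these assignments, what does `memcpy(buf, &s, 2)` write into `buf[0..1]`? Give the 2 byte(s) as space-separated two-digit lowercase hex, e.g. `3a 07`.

ce fe

[0+:10] opcode=718 & 0x3ff = 0x2ce; word=0x02ce
[10+:6] prio=63 & 0x3f = 0x3f; word=0xfece
word = 0xfece → little-endian bytes:
  [0]=0xce  [1]=0xfe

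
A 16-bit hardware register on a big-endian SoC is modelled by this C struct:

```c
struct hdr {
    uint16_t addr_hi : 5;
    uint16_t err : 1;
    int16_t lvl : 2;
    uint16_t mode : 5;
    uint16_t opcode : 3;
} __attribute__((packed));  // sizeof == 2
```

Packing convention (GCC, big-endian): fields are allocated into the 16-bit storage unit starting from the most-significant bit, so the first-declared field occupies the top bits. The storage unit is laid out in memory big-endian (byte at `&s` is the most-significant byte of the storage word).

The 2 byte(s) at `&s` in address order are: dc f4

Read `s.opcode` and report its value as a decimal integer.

4

[0]=0xdc [1]=0xf4 (big-endian) → word 0xdcf4
addr_hi [11+:5] = (word>>11) & 0x1f = 27
err [10+:1] = (word>>10) & 0x1 = 1
lvl [8+:2] = (word>>8) & 0x3 = 0
mode [3+:5] = (word>>3) & 0x1f = 30
opcode [0+:3] = (word>>0) & 0x7 = 4  ←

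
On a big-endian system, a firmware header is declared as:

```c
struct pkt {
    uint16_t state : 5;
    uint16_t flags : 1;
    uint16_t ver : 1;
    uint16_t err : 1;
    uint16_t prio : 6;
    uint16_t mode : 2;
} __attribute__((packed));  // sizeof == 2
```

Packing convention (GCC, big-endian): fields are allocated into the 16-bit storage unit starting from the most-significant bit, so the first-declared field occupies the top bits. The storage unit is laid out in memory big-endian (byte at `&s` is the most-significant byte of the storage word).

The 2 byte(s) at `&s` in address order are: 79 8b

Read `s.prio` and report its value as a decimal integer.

34

[0]=0x79 [1]=0x8b (big-endian) → word 0x798b
state [11+:5] = (word>>11) & 0x1f = 15
flags [10+:1] = (word>>10) & 0x1 = 0
ver [9+:1] = (word>>9) & 0x1 = 0
err [8+:1] = (word>>8) & 0x1 = 1
prio [2+:6] = (word>>2) & 0x3f = 34  ←
mode [0+:2] = (word>>0) & 0x3 = 3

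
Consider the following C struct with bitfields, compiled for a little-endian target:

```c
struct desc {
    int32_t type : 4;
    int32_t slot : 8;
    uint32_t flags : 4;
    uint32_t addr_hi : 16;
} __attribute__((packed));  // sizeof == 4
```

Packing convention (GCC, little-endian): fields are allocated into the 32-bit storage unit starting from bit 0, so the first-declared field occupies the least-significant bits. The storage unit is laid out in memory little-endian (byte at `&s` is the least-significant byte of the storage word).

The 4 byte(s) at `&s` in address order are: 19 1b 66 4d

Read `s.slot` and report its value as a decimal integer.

[0]=0x19 [1]=0x1b [2]=0x66 [3]=0x4d (little-endian) → word 0x4d661b19
type [0+:4] = (word>>0) & 0xf = 9
slot [4+:8] = (word>>4) & 0xff = 177  ←
flags [12+:4] = (word>>12) & 0xf = 1
addr_hi [16+:16] = (word>>16) & 0xffff = 19814
slot signed 8b, MSB=1: 177 - 256 = -79

-79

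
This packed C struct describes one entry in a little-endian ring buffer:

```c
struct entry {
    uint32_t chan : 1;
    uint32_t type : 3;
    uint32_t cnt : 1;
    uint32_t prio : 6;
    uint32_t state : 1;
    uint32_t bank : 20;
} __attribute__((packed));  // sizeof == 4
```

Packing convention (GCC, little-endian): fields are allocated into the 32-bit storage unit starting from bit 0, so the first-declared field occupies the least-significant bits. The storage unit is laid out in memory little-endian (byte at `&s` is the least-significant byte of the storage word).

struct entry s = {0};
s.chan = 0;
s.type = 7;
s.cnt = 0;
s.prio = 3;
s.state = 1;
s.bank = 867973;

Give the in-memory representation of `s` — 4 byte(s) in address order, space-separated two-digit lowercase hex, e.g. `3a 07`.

chan (1b) val=0 bits=0x0 at bit 0: 0x00000000
type (3b) val=7 bits=0x7 at bit 1: 0x0000000e
cnt (1b) val=0 bits=0x0 at bit 4: 0x0000000e
prio (6b) val=3 bits=0x3 at bit 5: 0x0000006e
state (1b) val=1 bits=0x1 at bit 11: 0x0000086e
bank (20b) val=867973 bits=0xd3e85 at bit 12: 0xd3e8586e
word = 0xd3e8586e → little-endian bytes:
  [0]=0x6e  [1]=0x58  [2]=0xe8  [3]=0xd3

6e 58 e8 d3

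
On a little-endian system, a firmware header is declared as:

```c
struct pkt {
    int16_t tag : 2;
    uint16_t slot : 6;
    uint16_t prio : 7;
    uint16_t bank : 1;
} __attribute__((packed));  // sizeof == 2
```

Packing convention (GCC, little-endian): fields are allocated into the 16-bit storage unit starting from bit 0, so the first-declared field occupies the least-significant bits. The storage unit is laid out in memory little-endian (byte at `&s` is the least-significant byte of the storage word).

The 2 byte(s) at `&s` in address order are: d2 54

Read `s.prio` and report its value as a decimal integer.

84

[0]=0xd2 [1]=0x54 (little-endian) → word 0x54d2
tag [0+:2] = (word>>0) & 0x3 = 2
slot [2+:6] = (word>>2) & 0x3f = 52
prio [8+:7] = (word>>8) & 0x7f = 84  ←
bank [15+:1] = (word>>15) & 0x1 = 0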